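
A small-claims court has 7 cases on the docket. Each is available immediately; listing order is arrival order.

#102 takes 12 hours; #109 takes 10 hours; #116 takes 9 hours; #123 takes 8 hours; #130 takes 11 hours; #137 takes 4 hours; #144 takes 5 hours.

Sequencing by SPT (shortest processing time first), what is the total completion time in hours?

198

SPT (increasing processing time): #137 #144 #123 #116 #109 #130 #102.
#137: 0→4
#144: 4→9
#123: 9→17
#116: 17→26
#109: 26→36
#130: 36→47
#102: 47→59
Sum = 4+9+17+26+36+47+59 = 198.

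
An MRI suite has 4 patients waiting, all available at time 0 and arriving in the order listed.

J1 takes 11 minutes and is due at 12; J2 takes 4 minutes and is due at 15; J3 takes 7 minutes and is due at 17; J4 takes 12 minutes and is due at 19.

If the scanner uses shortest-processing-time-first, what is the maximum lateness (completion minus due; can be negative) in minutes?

15

SPT (increasing processing time): J2 J3 J1 J4.
J2: 0→4, due 15, lateness -11
J3: 4→11, due 17, lateness -6
J1: 11→22, due 12, lateness 10
J4: 22→34, due 19, lateness 15
Maximum = 15.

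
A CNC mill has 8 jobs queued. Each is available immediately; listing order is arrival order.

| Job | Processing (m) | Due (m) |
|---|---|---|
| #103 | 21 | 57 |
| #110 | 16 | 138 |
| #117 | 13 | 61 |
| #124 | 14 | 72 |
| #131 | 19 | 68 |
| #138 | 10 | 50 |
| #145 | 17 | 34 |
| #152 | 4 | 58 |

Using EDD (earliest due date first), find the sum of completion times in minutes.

505

EDD (increasing due date): #145 #138 #103 #152 #117 #131 #124 #110.
#145: 0→17
#138: 17→27
#103: 27→48
#152: 48→52
#117: 52→65
#131: 65→84
#124: 84→98
#110: 98→114
Sum = 17+27+48+52+65+84+98+114 = 505.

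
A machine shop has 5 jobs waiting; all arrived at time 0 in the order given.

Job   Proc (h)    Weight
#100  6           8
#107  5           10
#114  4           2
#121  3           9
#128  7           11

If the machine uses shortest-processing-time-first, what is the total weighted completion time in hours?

SPT (increasing processing time): #121 #114 #107 #100 #128.
#121: finishes 3, weight 9, w·C = 27
#114: finishes 7, weight 2, w·C = 14
#107: finishes 12, weight 10, w·C = 120
#100: finishes 18, weight 8, w·C = 144
#128: finishes 25, weight 11, w·C = 275
Sum = 27+14+120+144+275 = 580.

580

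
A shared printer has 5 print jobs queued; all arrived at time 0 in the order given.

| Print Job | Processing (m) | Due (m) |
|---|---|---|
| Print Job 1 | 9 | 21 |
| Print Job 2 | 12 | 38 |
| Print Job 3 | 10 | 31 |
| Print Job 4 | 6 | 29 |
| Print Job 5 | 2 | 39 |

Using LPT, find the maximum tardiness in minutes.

LPT (decreasing processing time): Print Job 2 Print Job 3 Print Job 1 Print Job 4 Print Job 5.
Print Job 2: 0→12, due 38, tardiness 0
Print Job 3: 12→22, due 31, tardiness 0
Print Job 1: 22→31, due 21, tardiness 10
Print Job 4: 31→37, due 29, tardiness 8
Print Job 5: 37→39, due 39, tardiness 0
Maximum = 10.

10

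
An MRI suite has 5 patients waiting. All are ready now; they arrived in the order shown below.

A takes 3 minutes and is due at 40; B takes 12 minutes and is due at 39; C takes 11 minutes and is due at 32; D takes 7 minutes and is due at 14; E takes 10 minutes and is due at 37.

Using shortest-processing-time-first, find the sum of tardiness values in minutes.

SPT (increasing processing time): A D E C B.
A: 0→3, due 40, tardiness 0
D: 3→10, due 14, tardiness 0
E: 10→20, due 37, tardiness 0
C: 20→31, due 32, tardiness 0
B: 31→43, due 39, tardiness 4
Sum = 0+0+0+0+4 = 4.

4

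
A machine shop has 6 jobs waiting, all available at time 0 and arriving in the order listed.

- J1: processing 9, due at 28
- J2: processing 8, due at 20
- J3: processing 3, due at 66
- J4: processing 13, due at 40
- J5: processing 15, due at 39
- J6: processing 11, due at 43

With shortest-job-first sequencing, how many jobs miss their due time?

SPT (increasing processing time): J3 J2 J1 J6 J4 J5.
J3: 0→3, due 66, tardiness 0
J2: 3→11, due 20, tardiness 0
J1: 11→20, due 28, tardiness 0
J6: 20→31, due 43, tardiness 0
J4: 31→44, due 40, tardiness 4
J5: 44→59, due 39, tardiness 20
Late jobs: 2.

2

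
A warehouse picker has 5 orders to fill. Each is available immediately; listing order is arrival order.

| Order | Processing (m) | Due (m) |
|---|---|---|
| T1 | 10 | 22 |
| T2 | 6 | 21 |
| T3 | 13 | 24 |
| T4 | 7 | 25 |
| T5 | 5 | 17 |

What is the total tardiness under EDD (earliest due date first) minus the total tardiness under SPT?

EDD (increasing due date): T5 T2 T1 T3 T4.
T5: 0→5, due 17, tardiness 0
T2: 5→11, due 21, tardiness 0
T1: 11→21, due 22, tardiness 0
T3: 21→34, due 24, tardiness 10
T4: 34→41, due 25, tardiness 16
Sum = 0+0+0+10+16 = 26.
SPT (increasing processing time): T5 T2 T4 T1 T3.
T5: 0→5, due 17, tardiness 0
T2: 5→11, due 21, tardiness 0
T4: 11→18, due 25, tardiness 0
T1: 18→28, due 22, tardiness 6
T3: 28→41, due 24, tardiness 17
Sum = 0+0+0+6+17 = 23.
Difference = 26 − 23 = 3.

3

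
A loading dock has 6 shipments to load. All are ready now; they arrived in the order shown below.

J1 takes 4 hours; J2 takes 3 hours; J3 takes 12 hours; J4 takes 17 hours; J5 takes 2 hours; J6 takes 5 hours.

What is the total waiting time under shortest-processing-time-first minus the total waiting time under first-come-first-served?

SPT (increasing processing time): J5 J2 J1 J6 J3 J4.
J5: waits 0, runs 0→2
J2: waits 2, runs 2→5
J1: waits 5, runs 5→9
J6: waits 9, runs 9→14
J3: waits 14, runs 14→26
J4: waits 26, runs 26→43
Sum = 0+2+5+9+14+26 = 56.
FIFO (arrival order): J1 J2 J3 J4 J5 J6.
J1: waits 0, runs 0→4
J2: waits 4, runs 4→7
J3: waits 7, runs 7→19
J4: waits 19, runs 19→36
J5: waits 36, runs 36→38
J6: waits 38, runs 38→43
Sum = 0+4+7+19+36+38 = 104.
Difference = 56 − 104 = -48.

-48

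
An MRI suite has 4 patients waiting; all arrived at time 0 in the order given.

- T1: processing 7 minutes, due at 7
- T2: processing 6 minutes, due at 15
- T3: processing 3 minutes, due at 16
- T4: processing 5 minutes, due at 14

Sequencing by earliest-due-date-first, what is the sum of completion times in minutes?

EDD (increasing due date): T1 T4 T2 T3.
T1: 0→7
T4: 7→12
T2: 12→18
T3: 18→21
Sum = 7+12+18+21 = 58.

58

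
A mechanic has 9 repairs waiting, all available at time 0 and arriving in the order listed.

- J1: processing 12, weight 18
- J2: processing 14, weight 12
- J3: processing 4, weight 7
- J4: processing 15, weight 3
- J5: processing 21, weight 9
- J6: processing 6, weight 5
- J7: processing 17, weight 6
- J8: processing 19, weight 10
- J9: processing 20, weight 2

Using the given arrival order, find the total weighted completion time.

3697

FIFO (arrival order): J1 J2 J3 J4 J5 J6 J7 J8 J9.
J1: finishes 12, weight 18, w·C = 216
J2: finishes 26, weight 12, w·C = 312
J3: finishes 30, weight 7, w·C = 210
J4: finishes 45, weight 3, w·C = 135
J5: finishes 66, weight 9, w·C = 594
J6: finishes 72, weight 5, w·C = 360
J7: finishes 89, weight 6, w·C = 534
J8: finishes 108, weight 10, w·C = 1080
J9: finishes 128, weight 2, w·C = 256
Sum = 216+312+210+135+594+360+534+1080+256 = 3697.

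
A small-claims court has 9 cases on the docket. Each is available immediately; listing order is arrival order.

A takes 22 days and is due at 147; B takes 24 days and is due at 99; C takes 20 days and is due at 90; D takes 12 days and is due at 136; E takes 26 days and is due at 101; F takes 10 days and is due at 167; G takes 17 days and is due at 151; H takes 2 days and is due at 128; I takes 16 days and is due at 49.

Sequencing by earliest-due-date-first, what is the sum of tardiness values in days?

EDD (increasing due date): I C B E H D A G F.
I: 0→16, due 49, tardiness 0
C: 16→36, due 90, tardiness 0
B: 36→60, due 99, tardiness 0
E: 60→86, due 101, tardiness 0
H: 86→88, due 128, tardiness 0
D: 88→100, due 136, tardiness 0
A: 100→122, due 147, tardiness 0
G: 122→139, due 151, tardiness 0
F: 139→149, due 167, tardiness 0
Sum = 0+0+0+0+0+0+0+0+0 = 0.

0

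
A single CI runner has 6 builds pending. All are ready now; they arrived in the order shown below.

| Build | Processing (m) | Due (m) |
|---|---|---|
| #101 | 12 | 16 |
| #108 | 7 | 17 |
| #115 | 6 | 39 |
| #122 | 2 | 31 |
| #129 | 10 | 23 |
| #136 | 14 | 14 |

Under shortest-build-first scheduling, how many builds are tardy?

SPT (increasing processing time): #122 #115 #108 #129 #101 #136.
#122: 0→2, due 31, tardiness 0
#115: 2→8, due 39, tardiness 0
#108: 8→15, due 17, tardiness 0
#129: 15→25, due 23, tardiness 2
#101: 25→37, due 16, tardiness 21
#136: 37→51, due 14, tardiness 37
Late builds: 3.

3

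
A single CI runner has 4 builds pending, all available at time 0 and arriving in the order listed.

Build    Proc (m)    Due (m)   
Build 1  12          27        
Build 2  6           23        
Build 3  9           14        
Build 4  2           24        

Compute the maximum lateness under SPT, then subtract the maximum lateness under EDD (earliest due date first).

1

SPT (increasing processing time): Build 4 Build 2 Build 3 Build 1.
Build 4: 0→2, due 24, lateness -22
Build 2: 2→8, due 23, lateness -15
Build 3: 8→17, due 14, lateness 3
Build 1: 17→29, due 27, lateness 2
Maximum = 3.
EDD (increasing due date): Build 3 Build 2 Build 4 Build 1.
Build 3: 0→9, due 14, lateness -5
Build 2: 9→15, due 23, lateness -8
Build 4: 15→17, due 24, lateness -7
Build 1: 17→29, due 27, lateness 2
Maximum = 2.
Difference = 3 − 2 = 1.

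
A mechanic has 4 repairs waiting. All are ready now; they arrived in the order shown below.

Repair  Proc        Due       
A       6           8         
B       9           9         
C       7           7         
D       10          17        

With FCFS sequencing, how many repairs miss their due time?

FIFO (arrival order): A B C D.
A: 0→6, due 8, tardiness 0
B: 6→15, due 9, tardiness 6
C: 15→22, due 7, tardiness 15
D: 22→32, due 17, tardiness 15
Late repairs: 3.

3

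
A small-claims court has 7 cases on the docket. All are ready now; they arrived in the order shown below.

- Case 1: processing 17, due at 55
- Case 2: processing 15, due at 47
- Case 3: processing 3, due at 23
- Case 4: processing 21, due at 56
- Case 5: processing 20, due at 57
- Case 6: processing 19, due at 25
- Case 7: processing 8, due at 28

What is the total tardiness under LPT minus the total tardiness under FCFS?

78

LPT (decreasing processing time): Case 4 Case 5 Case 6 Case 1 Case 2 Case 7 Case 3.
Case 4: 0→21, due 56, tardiness 0
Case 5: 21→41, due 57, tardiness 0
Case 6: 41→60, due 25, tardiness 35
Case 1: 60→77, due 55, tardiness 22
Case 2: 77→92, due 47, tardiness 45
Case 7: 92→100, due 28, tardiness 72
Case 3: 100→103, due 23, tardiness 80
Sum = 0+0+35+22+45+72+80 = 254.
FIFO (arrival order): Case 1 Case 2 Case 3 Case 4 Case 5 Case 6 Case 7.
Case 1: 0→17, due 55, tardiness 0
Case 2: 17→32, due 47, tardiness 0
Case 3: 32→35, due 23, tardiness 12
Case 4: 35→56, due 56, tardiness 0
Case 5: 56→76, due 57, tardiness 19
Case 6: 76→95, due 25, tardiness 70
Case 7: 95→103, due 28, tardiness 75
Sum = 0+0+12+0+19+70+75 = 176.
Difference = 254 − 176 = 78.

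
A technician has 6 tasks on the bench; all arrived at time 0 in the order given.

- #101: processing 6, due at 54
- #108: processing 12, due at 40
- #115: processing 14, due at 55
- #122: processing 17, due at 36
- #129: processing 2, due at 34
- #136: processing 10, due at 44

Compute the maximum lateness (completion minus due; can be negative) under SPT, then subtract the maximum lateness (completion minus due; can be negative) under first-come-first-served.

8

SPT (increasing processing time): #129 #101 #136 #108 #115 #122.
#129: 0→2, due 34, lateness -32
#101: 2→8, due 54, lateness -46
#136: 8→18, due 44, lateness -26
#108: 18→30, due 40, lateness -10
#115: 30→44, due 55, lateness -11
#122: 44→61, due 36, lateness 25
Maximum = 25.
FIFO (arrival order): #101 #108 #115 #122 #129 #136.
#101: 0→6, due 54, lateness -48
#108: 6→18, due 40, lateness -22
#115: 18→32, due 55, lateness -23
#122: 32→49, due 36, lateness 13
#129: 49→51, due 34, lateness 17
#136: 51→61, due 44, lateness 17
Maximum = 17.
Difference = 25 − 17 = 8.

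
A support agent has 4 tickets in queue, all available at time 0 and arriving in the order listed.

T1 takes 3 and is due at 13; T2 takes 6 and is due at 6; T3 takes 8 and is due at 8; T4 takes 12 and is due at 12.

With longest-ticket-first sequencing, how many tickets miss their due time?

LPT (decreasing processing time): T4 T3 T2 T1.
T4: 0→12, due 12, tardiness 0
T3: 12→20, due 8, tardiness 12
T2: 20→26, due 6, tardiness 20
T1: 26→29, due 13, tardiness 16
Late tickets: 3.

3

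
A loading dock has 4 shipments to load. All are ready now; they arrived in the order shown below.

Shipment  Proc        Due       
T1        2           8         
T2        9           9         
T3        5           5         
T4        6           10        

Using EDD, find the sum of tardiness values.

EDD (increasing due date): T3 T1 T2 T4.
T3: 0→5, due 5, tardiness 0
T1: 5→7, due 8, tardiness 0
T2: 7→16, due 9, tardiness 7
T4: 16→22, due 10, tardiness 12
Sum = 0+0+7+12 = 19.

19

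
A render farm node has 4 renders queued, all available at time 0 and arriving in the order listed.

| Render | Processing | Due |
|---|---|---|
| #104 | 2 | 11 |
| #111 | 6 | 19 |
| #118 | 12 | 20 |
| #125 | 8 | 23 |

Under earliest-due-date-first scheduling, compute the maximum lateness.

EDD (increasing due date): #104 #111 #118 #125.
#104: 0→2, due 11, lateness -9
#111: 2→8, due 19, lateness -11
#118: 8→20, due 20, lateness 0
#125: 20→28, due 23, lateness 5
Maximum = 5.

5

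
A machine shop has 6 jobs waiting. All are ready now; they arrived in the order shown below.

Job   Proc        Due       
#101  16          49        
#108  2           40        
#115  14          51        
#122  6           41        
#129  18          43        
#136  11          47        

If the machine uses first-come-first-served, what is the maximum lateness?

20

FIFO (arrival order): #101 #108 #115 #122 #129 #136.
#101: 0→16, due 49, lateness -33
#108: 16→18, due 40, lateness -22
#115: 18→32, due 51, lateness -19
#122: 32→38, due 41, lateness -3
#129: 38→56, due 43, lateness 13
#136: 56→67, due 47, lateness 20
Maximum = 20.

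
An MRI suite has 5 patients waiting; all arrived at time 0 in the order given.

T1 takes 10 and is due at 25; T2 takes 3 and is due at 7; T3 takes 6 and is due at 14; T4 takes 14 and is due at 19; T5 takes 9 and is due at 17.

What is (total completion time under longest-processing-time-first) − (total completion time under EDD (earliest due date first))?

48

LPT (decreasing processing time): T4 T1 T5 T3 T2.
T4: 0→14
T1: 14→24
T5: 24→33
T3: 33→39
T2: 39→42
Sum = 14+24+33+39+42 = 152.
EDD (increasing due date): T2 T3 T5 T4 T1.
T2: 0→3
T3: 3→9
T5: 9→18
T4: 18→32
T1: 32→42
Sum = 3+9+18+32+42 = 104.
Difference = 152 − 104 = 48.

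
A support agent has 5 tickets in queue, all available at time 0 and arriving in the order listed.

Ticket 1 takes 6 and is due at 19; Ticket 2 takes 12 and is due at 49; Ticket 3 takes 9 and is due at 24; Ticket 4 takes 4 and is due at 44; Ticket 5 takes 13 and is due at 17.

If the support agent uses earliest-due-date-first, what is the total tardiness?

EDD (increasing due date): Ticket 5 Ticket 1 Ticket 3 Ticket 4 Ticket 2.
Ticket 5: 0→13, due 17, tardiness 0
Ticket 1: 13→19, due 19, tardiness 0
Ticket 3: 19→28, due 24, tardiness 4
Ticket 4: 28→32, due 44, tardiness 0
Ticket 2: 32→44, due 49, tardiness 0
Sum = 0+0+4+0+0 = 4.

4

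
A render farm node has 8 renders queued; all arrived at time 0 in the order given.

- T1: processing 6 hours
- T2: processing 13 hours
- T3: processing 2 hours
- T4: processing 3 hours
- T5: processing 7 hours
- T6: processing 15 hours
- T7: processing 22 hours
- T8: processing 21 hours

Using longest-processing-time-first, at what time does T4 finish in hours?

LPT (decreasing processing time): T7 T8 T6 T2 T5 T1 T4 T3.
T7: 0→22
T8: 22→43
T6: 43→58
T2: 58→71
T5: 71→78
T1: 78→84
T4: 84→87

87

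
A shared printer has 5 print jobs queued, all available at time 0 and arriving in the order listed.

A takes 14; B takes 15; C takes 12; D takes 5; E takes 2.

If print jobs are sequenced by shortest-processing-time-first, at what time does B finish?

SPT (increasing processing time): E D C A B.
E: 0→2
D: 2→7
C: 7→19
A: 19→33
B: 33→48

48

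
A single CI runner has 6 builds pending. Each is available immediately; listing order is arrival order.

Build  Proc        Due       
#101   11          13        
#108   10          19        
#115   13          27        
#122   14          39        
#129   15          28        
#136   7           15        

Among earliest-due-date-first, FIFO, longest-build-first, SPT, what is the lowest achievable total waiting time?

EDD (increasing due date): #101 #136 #108 #115 #129 #122.
#101: waits 0, runs 0→11
#136: waits 11, runs 11→18
#108: waits 18, runs 18→28
#115: waits 28, runs 28→41
#129: waits 41, runs 41→56
#122: waits 56, runs 56→70
Sum = 0+11+18+28+41+56 = 154.
FIFO (arrival order): #101 #108 #115 #122 #129 #136.
#101: waits 0, runs 0→11
#108: waits 11, runs 11→21
#115: waits 21, runs 21→34
#122: waits 34, runs 34→48
#129: waits 48, runs 48→63
#136: waits 63, runs 63→70
Sum = 0+11+21+34+48+63 = 177.
LPT (decreasing processing time): #129 #122 #115 #101 #108 #136.
#129: waits 0, runs 0→15
#122: waits 15, runs 15→29
#115: waits 29, runs 29→42
#101: waits 42, runs 42→53
#108: waits 53, runs 53→63
#136: waits 63, runs 63→70
Sum = 0+15+29+42+53+63 = 202.
SPT (increasing processing time): #136 #108 #101 #115 #122 #129.
#136: waits 0, runs 0→7
#108: waits 7, runs 7→17
#101: waits 17, runs 17→28
#115: waits 28, runs 28→41
#122: waits 41, runs 41→55
#129: waits 55, runs 55→70
Sum = 0+7+17+28+41+55 = 148.
EDD 154, FIFO 177, LPT 202, SPT 148 → minimum 148.

148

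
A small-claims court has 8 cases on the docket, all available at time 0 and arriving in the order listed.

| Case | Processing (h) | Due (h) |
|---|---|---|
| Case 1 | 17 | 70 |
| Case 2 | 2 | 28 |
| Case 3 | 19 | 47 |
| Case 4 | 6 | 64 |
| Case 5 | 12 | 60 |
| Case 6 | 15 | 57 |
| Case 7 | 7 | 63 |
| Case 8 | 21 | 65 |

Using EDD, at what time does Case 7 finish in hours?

55

EDD (increasing due date): Case 2 Case 3 Case 6 Case 5 Case 7 Case 4 Case 8 Case 1.
Case 2: 0→2
Case 3: 2→21
Case 6: 21→36
Case 5: 36→48
Case 7: 48→55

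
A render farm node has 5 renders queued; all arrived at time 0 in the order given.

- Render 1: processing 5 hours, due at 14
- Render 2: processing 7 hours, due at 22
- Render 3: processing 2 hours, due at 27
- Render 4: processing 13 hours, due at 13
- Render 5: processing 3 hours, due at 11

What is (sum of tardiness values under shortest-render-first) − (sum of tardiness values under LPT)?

-14

SPT (increasing processing time): Render 3 Render 5 Render 1 Render 2 Render 4.
Render 3: 0→2, due 27, tardiness 0
Render 5: 2→5, due 11, tardiness 0
Render 1: 5→10, due 14, tardiness 0
Render 2: 10→17, due 22, tardiness 0
Render 4: 17→30, due 13, tardiness 17
Sum = 0+0+0+0+17 = 17.
LPT (decreasing processing time): Render 4 Render 2 Render 1 Render 5 Render 3.
Render 4: 0→13, due 13, tardiness 0
Render 2: 13→20, due 22, tardiness 0
Render 1: 20→25, due 14, tardiness 11
Render 5: 25→28, due 11, tardiness 17
Render 3: 28→30, due 27, tardiness 3
Sum = 0+0+11+17+3 = 31.
Difference = 17 − 31 = -14.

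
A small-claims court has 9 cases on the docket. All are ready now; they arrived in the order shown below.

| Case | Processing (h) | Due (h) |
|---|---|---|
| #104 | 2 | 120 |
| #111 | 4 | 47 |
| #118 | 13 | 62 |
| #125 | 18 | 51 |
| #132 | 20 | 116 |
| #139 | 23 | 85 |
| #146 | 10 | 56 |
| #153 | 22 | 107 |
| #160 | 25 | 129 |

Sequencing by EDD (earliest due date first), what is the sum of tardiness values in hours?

EDD (increasing due date): #111 #125 #146 #118 #139 #153 #132 #104 #160.
#111: 0→4, due 47, tardiness 0
#125: 4→22, due 51, tardiness 0
#146: 22→32, due 56, tardiness 0
#118: 32→45, due 62, tardiness 0
#139: 45→68, due 85, tardiness 0
#153: 68→90, due 107, tardiness 0
#132: 90→110, due 116, tardiness 0
#104: 110→112, due 120, tardiness 0
#160: 112→137, due 129, tardiness 8
Sum = 0+0+0+0+0+0+0+0+8 = 8.

8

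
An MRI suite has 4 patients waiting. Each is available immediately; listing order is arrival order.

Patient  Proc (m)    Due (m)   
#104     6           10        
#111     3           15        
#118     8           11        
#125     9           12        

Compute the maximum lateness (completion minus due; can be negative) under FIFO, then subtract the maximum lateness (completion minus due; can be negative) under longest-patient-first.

1

FIFO (arrival order): #104 #111 #118 #125.
#104: 0→6, due 10, lateness -4
#111: 6→9, due 15, lateness -6
#118: 9→17, due 11, lateness 6
#125: 17→26, due 12, lateness 14
Maximum = 14.
LPT (decreasing processing time): #125 #118 #104 #111.
#125: 0→9, due 12, lateness -3
#118: 9→17, due 11, lateness 6
#104: 17→23, due 10, lateness 13
#111: 23→26, due 15, lateness 11
Maximum = 13.
Difference = 14 − 13 = 1.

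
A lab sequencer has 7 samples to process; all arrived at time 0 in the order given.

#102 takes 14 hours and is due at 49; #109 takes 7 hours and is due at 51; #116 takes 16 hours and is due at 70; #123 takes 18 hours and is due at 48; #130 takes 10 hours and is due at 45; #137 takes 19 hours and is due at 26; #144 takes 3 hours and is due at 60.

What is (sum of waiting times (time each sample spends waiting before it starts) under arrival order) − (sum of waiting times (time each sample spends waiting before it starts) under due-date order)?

FIFO (arrival order): #102 #109 #116 #123 #130 #137 #144.
#102: waits 0, runs 0→14
#109: waits 14, runs 14→21
#116: waits 21, runs 21→37
#123: waits 37, runs 37→55
#130: waits 55, runs 55→65
#137: waits 65, runs 65→84
#144: waits 84, runs 84→87
Sum = 0+14+21+37+55+65+84 = 276.
EDD (increasing due date): #137 #130 #123 #102 #109 #144 #116.
#137: waits 0, runs 0→19
#130: waits 19, runs 19→29
#123: waits 29, runs 29→47
#102: waits 47, runs 47→61
#109: waits 61, runs 61→68
#144: waits 68, runs 68→71
#116: waits 71, runs 71→87
Sum = 0+19+29+47+61+68+71 = 295.
Difference = 276 − 295 = -19.

-19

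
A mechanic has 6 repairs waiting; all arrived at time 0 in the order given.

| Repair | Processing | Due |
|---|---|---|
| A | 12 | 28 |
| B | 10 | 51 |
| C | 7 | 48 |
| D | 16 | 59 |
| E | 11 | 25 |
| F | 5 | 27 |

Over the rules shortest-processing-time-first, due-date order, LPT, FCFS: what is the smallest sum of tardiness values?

SPT (increasing processing time): F C B E A D.
F: 0→5, due 27, tardiness 0
C: 5→12, due 48, tardiness 0
B: 12→22, due 51, tardiness 0
E: 22→33, due 25, tardiness 8
A: 33→45, due 28, tardiness 17
D: 45→61, due 59, tardiness 2
Sum = 0+0+0+8+17+2 = 27.
EDD (increasing due date): E F A C B D.
E: 0→11, due 25, tardiness 0
F: 11→16, due 27, tardiness 0
A: 16→28, due 28, tardiness 0
C: 28→35, due 48, tardiness 0
B: 35→45, due 51, tardiness 0
D: 45→61, due 59, tardiness 2
Sum = 0+0+0+0+0+2 = 2.
LPT (decreasing processing time): D A E B C F.
D: 0→16, due 59, tardiness 0
A: 16→28, due 28, tardiness 0
E: 28→39, due 25, tardiness 14
B: 39→49, due 51, tardiness 0
C: 49→56, due 48, tardiness 8
F: 56→61, due 27, tardiness 34
Sum = 0+0+14+0+8+34 = 56.
FIFO (arrival order): A B C D E F.
A: 0→12, due 28, tardiness 0
B: 12→22, due 51, tardiness 0
C: 22→29, due 48, tardiness 0
D: 29→45, due 59, tardiness 0
E: 45→56, due 25, tardiness 31
F: 56→61, due 27, tardiness 34
Sum = 0+0+0+0+31+34 = 65.
SPT 27, EDD 2, LPT 56, FIFO 65 → minimum 2.

2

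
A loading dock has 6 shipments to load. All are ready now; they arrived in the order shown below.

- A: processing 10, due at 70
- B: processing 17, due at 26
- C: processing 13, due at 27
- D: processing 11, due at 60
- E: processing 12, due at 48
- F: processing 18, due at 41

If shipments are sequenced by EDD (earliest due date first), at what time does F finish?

EDD (increasing due date): B C F E D A.
B: 0→17
C: 17→30
F: 30→48

48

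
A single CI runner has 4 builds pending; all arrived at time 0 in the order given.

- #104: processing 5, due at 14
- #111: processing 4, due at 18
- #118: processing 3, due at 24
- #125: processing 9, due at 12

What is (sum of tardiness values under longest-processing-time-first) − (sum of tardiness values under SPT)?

-9

LPT (decreasing processing time): #125 #104 #111 #118.
#125: 0→9, due 12, tardiness 0
#104: 9→14, due 14, tardiness 0
#111: 14→18, due 18, tardiness 0
#118: 18→21, due 24, tardiness 0
Sum = 0+0+0+0 = 0.
SPT (increasing processing time): #118 #111 #104 #125.
#118: 0→3, due 24, tardiness 0
#111: 3→7, due 18, tardiness 0
#104: 7→12, due 14, tardiness 0
#125: 12→21, due 12, tardiness 9
Sum = 0+0+0+9 = 9.
Difference = 0 − 9 = -9.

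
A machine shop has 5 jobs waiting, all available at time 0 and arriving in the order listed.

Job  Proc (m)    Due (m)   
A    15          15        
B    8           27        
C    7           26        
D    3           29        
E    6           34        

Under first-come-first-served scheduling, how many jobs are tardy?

FIFO (arrival order): A B C D E.
A: 0→15, due 15, tardiness 0
B: 15→23, due 27, tardiness 0
C: 23→30, due 26, tardiness 4
D: 30→33, due 29, tardiness 4
E: 33→39, due 34, tardiness 5
Late jobs: 3.

3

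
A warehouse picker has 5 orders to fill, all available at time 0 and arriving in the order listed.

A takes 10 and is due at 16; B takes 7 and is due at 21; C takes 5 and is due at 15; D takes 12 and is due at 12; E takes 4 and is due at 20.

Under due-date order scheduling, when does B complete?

EDD (increasing due date): D C A E B.
D: 0→12
C: 12→17
A: 17→27
E: 27→31
B: 31→38

38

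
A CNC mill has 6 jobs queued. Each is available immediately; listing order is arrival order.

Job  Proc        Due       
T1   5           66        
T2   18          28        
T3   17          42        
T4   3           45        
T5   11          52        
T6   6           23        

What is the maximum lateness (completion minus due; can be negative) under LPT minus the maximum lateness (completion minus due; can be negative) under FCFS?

LPT (decreasing processing time): T2 T3 T5 T6 T1 T4.
T2: 0→18, due 28, lateness -10
T3: 18→35, due 42, lateness -7
T5: 35→46, due 52, lateness -6
T6: 46→52, due 23, lateness 29
T1: 52→57, due 66, lateness -9
T4: 57→60, due 45, lateness 15
Maximum = 29.
FIFO (arrival order): T1 T2 T3 T4 T5 T6.
T1: 0→5, due 66, lateness -61
T2: 5→23, due 28, lateness -5
T3: 23→40, due 42, lateness -2
T4: 40→43, due 45, lateness -2
T5: 43→54, due 52, lateness 2
T6: 54→60, due 23, lateness 37
Maximum = 37.
Difference = 29 − 37 = -8.

-8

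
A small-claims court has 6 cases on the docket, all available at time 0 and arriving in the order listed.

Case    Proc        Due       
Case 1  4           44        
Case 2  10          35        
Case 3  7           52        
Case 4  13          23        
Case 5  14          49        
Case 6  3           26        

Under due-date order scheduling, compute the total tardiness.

EDD (increasing due date): Case 4 Case 6 Case 2 Case 1 Case 5 Case 3.
Case 4: 0→13, due 23, tardiness 0
Case 6: 13→16, due 26, tardiness 0
Case 2: 16→26, due 35, tardiness 0
Case 1: 26→30, due 44, tardiness 0
Case 5: 30→44, due 49, tardiness 0
Case 3: 44→51, due 52, tardiness 0
Sum = 0+0+0+0+0+0 = 0.

0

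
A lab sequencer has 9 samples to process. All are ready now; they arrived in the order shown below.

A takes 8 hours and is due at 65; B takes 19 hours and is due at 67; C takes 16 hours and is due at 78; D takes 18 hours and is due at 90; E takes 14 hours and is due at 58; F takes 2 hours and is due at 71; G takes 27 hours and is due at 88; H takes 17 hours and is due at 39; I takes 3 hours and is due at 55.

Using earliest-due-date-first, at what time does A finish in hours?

EDD (increasing due date): H I E A B F C G D.
H: 0→17
I: 17→20
E: 20→34
A: 34→42

42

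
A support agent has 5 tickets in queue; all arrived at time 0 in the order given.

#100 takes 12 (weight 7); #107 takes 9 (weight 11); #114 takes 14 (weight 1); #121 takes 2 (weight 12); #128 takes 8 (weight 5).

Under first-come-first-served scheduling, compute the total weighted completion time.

FIFO (arrival order): #100 #107 #114 #121 #128.
#100: finishes 12, weight 7, w·C = 84
#107: finishes 21, weight 11, w·C = 231
#114: finishes 35, weight 1, w·C = 35
#121: finishes 37, weight 12, w·C = 444
#128: finishes 45, weight 5, w·C = 225
Sum = 84+231+35+444+225 = 1019.

1019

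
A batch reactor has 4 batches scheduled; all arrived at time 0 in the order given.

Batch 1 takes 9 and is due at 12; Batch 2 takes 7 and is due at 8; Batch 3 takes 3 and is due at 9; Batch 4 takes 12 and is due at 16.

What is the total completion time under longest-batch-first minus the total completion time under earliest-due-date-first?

LPT (decreasing processing time): Batch 4 Batch 1 Batch 2 Batch 3.
Batch 4: 0→12
Batch 1: 12→21
Batch 2: 21→28
Batch 3: 28→31
Sum = 12+21+28+31 = 92.
EDD (increasing due date): Batch 2 Batch 3 Batch 1 Batch 4.
Batch 2: 0→7
Batch 3: 7→10
Batch 1: 10→19
Batch 4: 19→31
Sum = 7+10+19+31 = 67.
Difference = 92 − 67 = 25.

25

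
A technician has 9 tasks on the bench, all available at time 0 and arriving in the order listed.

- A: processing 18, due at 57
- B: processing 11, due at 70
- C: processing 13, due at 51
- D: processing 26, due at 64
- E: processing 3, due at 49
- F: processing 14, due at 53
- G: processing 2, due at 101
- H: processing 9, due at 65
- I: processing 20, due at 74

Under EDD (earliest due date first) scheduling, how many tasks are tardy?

EDD (increasing due date): E C F A D H B I G.
E: 0→3, due 49, tardiness 0
C: 3→16, due 51, tardiness 0
F: 16→30, due 53, tardiness 0
A: 30→48, due 57, tardiness 0
D: 48→74, due 64, tardiness 10
H: 74→83, due 65, tardiness 18
B: 83→94, due 70, tardiness 24
I: 94→114, due 74, tardiness 40
G: 114→116, due 101, tardiness 15
Late tasks: 5.

5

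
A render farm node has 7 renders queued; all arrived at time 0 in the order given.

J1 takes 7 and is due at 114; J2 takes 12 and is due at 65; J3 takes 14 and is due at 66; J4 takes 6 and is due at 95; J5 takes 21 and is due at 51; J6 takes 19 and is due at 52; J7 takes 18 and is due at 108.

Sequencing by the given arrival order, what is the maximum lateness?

FIFO (arrival order): J1 J2 J3 J4 J5 J6 J7.
J1: 0→7, due 114, lateness -107
J2: 7→19, due 65, lateness -46
J3: 19→33, due 66, lateness -33
J4: 33→39, due 95, lateness -56
J5: 39→60, due 51, lateness 9
J6: 60→79, due 52, lateness 27
J7: 79→97, due 108, lateness -11
Maximum = 27.

27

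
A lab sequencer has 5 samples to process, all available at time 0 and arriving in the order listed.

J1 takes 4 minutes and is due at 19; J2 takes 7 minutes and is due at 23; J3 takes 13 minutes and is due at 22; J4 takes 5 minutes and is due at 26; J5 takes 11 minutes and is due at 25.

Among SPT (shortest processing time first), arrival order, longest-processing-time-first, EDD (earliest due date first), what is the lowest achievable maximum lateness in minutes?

14

SPT (increasing processing time): J1 J4 J2 J5 J3.
J1: 0→4, due 19, lateness -15
J4: 4→9, due 26, lateness -17
J2: 9→16, due 23, lateness -7
J5: 16→27, due 25, lateness 2
J3: 27→40, due 22, lateness 18
Maximum = 18.
FIFO (arrival order): J1 J2 J3 J4 J5.
J1: 0→4, due 19, lateness -15
J2: 4→11, due 23, lateness -12
J3: 11→24, due 22, lateness 2
J4: 24→29, due 26, lateness 3
J5: 29→40, due 25, lateness 15
Maximum = 15.
LPT (decreasing processing time): J3 J5 J2 J4 J1.
J3: 0→13, due 22, lateness -9
J5: 13→24, due 25, lateness -1
J2: 24→31, due 23, lateness 8
J4: 31→36, due 26, lateness 10
J1: 36→40, due 19, lateness 21
Maximum = 21.
EDD (increasing due date): J1 J3 J2 J5 J4.
J1: 0→4, due 19, lateness -15
J3: 4→17, due 22, lateness -5
J2: 17→24, due 23, lateness 1
J5: 24→35, due 25, lateness 10
J4: 35→40, due 26, lateness 14
Maximum = 14.
SPT 18, FIFO 15, LPT 21, EDD 14 → minimum 14.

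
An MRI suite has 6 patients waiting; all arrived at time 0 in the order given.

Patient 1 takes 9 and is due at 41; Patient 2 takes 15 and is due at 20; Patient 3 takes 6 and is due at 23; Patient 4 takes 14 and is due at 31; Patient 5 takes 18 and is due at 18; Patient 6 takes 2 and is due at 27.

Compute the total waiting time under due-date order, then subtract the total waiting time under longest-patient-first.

EDD (increasing due date): Patient 5 Patient 2 Patient 3 Patient 6 Patient 4 Patient 1.
Patient 5: waits 0, runs 0→18
Patient 2: waits 18, runs 18→33
Patient 3: waits 33, runs 33→39
Patient 6: waits 39, runs 39→41
Patient 4: waits 41, runs 41→55
Patient 1: waits 55, runs 55→64
Sum = 0+18+33+39+41+55 = 186.
LPT (decreasing processing time): Patient 5 Patient 2 Patient 4 Patient 1 Patient 3 Patient 6.
Patient 5: waits 0, runs 0→18
Patient 2: waits 18, runs 18→33
Patient 4: waits 33, runs 33→47
Patient 1: waits 47, runs 47→56
Patient 3: waits 56, runs 56→62
Patient 6: waits 62, runs 62→64
Sum = 0+18+33+47+56+62 = 216.
Difference = 186 − 216 = -30.

-30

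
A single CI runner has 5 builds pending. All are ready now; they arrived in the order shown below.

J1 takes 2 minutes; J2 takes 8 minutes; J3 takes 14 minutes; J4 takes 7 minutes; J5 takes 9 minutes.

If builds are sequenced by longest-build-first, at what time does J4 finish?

LPT (decreasing processing time): J3 J5 J2 J4 J1.
J3: 0→14
J5: 14→23
J2: 23→31
J4: 31→38

38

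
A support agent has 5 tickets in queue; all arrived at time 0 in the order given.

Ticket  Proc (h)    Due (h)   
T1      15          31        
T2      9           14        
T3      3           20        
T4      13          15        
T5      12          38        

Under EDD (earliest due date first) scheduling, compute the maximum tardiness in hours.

EDD (increasing due date): T2 T4 T3 T1 T5.
T2: 0→9, due 14, tardiness 0
T4: 9→22, due 15, tardiness 7
T3: 22→25, due 20, tardiness 5
T1: 25→40, due 31, tardiness 9
T5: 40→52, due 38, tardiness 14
Maximum = 14.

14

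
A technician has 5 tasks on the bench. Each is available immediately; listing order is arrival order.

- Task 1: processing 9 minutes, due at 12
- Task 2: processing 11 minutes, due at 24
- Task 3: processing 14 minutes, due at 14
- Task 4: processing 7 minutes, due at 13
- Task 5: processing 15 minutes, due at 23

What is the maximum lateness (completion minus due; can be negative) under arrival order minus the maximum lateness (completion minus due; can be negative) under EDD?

FIFO (arrival order): Task 1 Task 2 Task 3 Task 4 Task 5.
Task 1: 0→9, due 12, lateness -3
Task 2: 9→20, due 24, lateness -4
Task 3: 20→34, due 14, lateness 20
Task 4: 34→41, due 13, lateness 28
Task 5: 41→56, due 23, lateness 33
Maximum = 33.
EDD (increasing due date): Task 1 Task 4 Task 3 Task 5 Task 2.
Task 1: 0→9, due 12, lateness -3
Task 4: 9→16, due 13, lateness 3
Task 3: 16→30, due 14, lateness 16
Task 5: 30→45, due 23, lateness 22
Task 2: 45→56, due 24, lateness 32
Maximum = 32.
Difference = 33 − 32 = 1.

1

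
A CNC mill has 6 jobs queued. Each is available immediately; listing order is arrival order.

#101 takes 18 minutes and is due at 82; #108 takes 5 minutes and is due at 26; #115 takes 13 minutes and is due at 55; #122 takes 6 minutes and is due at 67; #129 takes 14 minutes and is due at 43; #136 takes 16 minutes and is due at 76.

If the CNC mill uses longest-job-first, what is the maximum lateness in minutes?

LPT (decreasing processing time): #101 #136 #129 #115 #122 #108.
#101: 0→18, due 82, lateness -64
#136: 18→34, due 76, lateness -42
#129: 34→48, due 43, lateness 5
#115: 48→61, due 55, lateness 6
#122: 61→67, due 67, lateness 0
#108: 67→72, due 26, lateness 46
Maximum = 46.

46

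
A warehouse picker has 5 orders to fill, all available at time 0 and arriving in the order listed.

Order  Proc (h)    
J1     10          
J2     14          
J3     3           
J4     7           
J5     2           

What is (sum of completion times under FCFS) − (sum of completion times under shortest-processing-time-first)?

FIFO (arrival order): J1 J2 J3 J4 J5.
J1: 0→10
J2: 10→24
J3: 24→27
J4: 27→34
J5: 34→36
Sum = 10+24+27+34+36 = 131.
SPT (increasing processing time): J5 J3 J4 J1 J2.
J5: 0→2
J3: 2→5
J4: 5→12
J1: 12→22
J2: 22→36
Sum = 2+5+12+22+36 = 77.
Difference = 131 − 77 = 54.

54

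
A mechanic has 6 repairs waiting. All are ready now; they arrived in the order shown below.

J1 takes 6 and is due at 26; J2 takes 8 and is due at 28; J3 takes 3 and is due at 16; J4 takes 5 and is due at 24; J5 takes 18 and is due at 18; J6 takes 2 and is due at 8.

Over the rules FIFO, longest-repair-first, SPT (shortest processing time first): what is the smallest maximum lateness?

24

FIFO (arrival order): J1 J2 J3 J4 J5 J6.
J1: 0→6, due 26, lateness -20
J2: 6→14, due 28, lateness -14
J3: 14→17, due 16, lateness 1
J4: 17→22, due 24, lateness -2
J5: 22→40, due 18, lateness 22
J6: 40→42, due 8, lateness 34
Maximum = 34.
LPT (decreasing processing time): J5 J2 J1 J4 J3 J6.
J5: 0→18, due 18, lateness 0
J2: 18→26, due 28, lateness -2
J1: 26→32, due 26, lateness 6
J4: 32→37, due 24, lateness 13
J3: 37→40, due 16, lateness 24
J6: 40→42, due 8, lateness 34
Maximum = 34.
SPT (increasing processing time): J6 J3 J4 J1 J2 J5.
J6: 0→2, due 8, lateness -6
J3: 2→5, due 16, lateness -11
J4: 5→10, due 24, lateness -14
J1: 10→16, due 26, lateness -10
J2: 16→24, due 28, lateness -4
J5: 24→42, due 18, lateness 24
Maximum = 24.
FIFO 34, LPT 34, SPT 24 → minimum 24.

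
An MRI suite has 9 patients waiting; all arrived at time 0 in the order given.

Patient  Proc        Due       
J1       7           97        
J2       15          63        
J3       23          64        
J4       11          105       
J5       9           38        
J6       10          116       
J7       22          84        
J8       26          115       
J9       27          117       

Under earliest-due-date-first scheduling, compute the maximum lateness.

EDD (increasing due date): J5 J2 J3 J7 J1 J4 J8 J6 J9.
J5: 0→9, due 38, lateness -29
J2: 9→24, due 63, lateness -39
J3: 24→47, due 64, lateness -17
J7: 47→69, due 84, lateness -15
J1: 69→76, due 97, lateness -21
J4: 76→87, due 105, lateness -18
J8: 87→113, due 115, lateness -2
J6: 113→123, due 116, lateness 7
J9: 123→150, due 117, lateness 33
Maximum = 33.

33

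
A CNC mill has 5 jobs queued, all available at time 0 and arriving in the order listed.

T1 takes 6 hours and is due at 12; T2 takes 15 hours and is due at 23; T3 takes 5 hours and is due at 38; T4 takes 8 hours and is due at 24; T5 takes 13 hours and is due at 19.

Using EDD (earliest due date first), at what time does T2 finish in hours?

34

EDD (increasing due date): T1 T5 T2 T4 T3.
T1: 0→6
T5: 6→19
T2: 19→34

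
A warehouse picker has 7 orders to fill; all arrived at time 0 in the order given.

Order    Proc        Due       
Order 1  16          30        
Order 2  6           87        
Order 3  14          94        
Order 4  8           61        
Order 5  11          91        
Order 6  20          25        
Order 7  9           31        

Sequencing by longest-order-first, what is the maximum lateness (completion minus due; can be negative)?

LPT (decreasing processing time): Order 6 Order 1 Order 3 Order 5 Order 7 Order 4 Order 2.
Order 6: 0→20, due 25, lateness -5
Order 1: 20→36, due 30, lateness 6
Order 3: 36→50, due 94, lateness -44
Order 5: 50→61, due 91, lateness -30
Order 7: 61→70, due 31, lateness 39
Order 4: 70→78, due 61, lateness 17
Order 2: 78→84, due 87, lateness -3
Maximum = 39.

39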